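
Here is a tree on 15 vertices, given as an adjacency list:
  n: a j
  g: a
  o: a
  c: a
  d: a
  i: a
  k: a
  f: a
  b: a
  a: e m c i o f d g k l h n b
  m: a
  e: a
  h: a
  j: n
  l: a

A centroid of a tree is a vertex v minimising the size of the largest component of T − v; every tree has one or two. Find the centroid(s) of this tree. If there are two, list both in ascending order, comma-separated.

If a is removed the pieces have sizes 2, 1, 1, 1, 1, 1, 1, 1, 1, 1, 1, 1, 1, all ≤ ⌊15/2⌋ = 7.
Every other node leaves some component of size > 7, so the centroid is unique.

a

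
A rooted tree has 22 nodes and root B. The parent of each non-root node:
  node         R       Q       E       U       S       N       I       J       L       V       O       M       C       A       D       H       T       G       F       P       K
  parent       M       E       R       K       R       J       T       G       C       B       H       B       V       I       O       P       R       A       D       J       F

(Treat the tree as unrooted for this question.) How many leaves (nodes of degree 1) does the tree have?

5

Degree-1 nodes: L, N, Q, S, U — 5 of them.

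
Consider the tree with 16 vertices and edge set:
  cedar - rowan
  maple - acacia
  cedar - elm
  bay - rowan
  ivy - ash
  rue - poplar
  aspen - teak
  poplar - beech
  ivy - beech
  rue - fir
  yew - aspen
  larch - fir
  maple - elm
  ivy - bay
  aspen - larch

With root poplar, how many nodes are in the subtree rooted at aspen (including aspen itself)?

Descendants of aspen (including itself): aspen, yew, teak. That's 3.

3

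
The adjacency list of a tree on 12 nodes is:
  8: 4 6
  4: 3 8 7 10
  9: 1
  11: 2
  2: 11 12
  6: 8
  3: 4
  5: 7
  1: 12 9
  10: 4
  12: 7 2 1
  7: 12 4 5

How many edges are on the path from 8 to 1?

4

The path is 8–4–7–12–1, which has 4 edges.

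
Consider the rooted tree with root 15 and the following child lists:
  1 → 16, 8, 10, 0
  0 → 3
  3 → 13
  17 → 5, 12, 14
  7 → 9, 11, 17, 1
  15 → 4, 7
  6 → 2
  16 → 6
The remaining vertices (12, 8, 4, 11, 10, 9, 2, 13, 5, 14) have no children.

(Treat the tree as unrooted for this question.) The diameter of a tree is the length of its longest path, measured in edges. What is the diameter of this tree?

6

Starting from 2, a farthest node is 5 at distance 6.
One longest path: 2-6-16-1-7-17-5.
So the diameter is 6.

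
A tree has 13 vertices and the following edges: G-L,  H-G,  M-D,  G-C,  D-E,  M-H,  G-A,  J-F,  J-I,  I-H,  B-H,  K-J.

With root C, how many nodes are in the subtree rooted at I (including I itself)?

The subtree rooted at I contains: I, J, K, F — 4 nodes.

4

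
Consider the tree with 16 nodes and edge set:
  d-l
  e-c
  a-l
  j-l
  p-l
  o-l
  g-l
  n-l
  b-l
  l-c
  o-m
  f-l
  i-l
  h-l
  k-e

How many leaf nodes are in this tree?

Degree-1 nodes: a, b, d, f, g, h, i, j, k, m, n, p — 12 of them.

12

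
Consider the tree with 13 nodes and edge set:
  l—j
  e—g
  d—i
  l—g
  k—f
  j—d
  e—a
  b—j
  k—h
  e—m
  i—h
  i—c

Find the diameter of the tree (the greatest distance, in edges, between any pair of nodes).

9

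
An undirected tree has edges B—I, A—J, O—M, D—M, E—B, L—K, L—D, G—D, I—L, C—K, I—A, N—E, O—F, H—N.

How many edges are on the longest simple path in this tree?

9

A longest path is F – O – M – D – L – I – B – E – N – H, with 9 edges.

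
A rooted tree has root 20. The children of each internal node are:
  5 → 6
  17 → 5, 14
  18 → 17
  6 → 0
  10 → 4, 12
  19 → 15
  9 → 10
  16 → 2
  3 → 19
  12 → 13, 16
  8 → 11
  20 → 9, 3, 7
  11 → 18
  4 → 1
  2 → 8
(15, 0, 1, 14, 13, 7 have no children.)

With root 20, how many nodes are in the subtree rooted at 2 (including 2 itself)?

The subtree rooted at 2 contains: 2, 8, 11, 18, 17, 5, 14, 6, 0 — 9 nodes.

9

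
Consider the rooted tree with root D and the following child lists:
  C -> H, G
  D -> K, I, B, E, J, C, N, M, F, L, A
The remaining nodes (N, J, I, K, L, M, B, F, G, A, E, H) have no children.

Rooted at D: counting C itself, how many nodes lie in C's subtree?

3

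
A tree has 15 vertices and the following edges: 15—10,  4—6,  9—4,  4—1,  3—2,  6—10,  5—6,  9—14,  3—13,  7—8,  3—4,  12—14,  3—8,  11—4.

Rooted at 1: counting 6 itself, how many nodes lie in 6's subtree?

4

Descendants of 6 (including itself): 6, 10, 5, 15. That's 4.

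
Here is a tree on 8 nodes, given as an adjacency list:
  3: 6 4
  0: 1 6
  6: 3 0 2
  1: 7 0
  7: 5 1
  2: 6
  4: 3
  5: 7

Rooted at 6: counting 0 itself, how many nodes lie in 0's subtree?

The subtree rooted at 0 contains: 0, 1, 7, 5 — 4 nodes.

4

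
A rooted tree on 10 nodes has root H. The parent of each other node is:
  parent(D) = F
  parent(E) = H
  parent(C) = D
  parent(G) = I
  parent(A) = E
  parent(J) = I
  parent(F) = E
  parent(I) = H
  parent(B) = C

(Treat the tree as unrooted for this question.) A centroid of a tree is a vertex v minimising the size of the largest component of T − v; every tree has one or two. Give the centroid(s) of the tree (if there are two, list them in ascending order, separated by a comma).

E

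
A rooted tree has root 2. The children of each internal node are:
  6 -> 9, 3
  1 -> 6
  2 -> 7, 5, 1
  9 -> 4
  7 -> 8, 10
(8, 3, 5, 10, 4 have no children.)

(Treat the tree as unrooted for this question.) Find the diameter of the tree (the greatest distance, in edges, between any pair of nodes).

BFS from 4 reaches 8 last, at distance 6; BFS from 8 confirms no node is farther.
Path: 4–9–6–1–2–7–8.

6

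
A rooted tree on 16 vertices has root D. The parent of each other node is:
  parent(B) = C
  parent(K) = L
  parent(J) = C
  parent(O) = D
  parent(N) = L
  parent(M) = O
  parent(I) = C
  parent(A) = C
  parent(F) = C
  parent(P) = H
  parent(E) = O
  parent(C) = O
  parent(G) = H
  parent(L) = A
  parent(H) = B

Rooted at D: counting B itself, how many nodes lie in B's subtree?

Descendants of B (including itself): B, H, P, G. That's 4.

4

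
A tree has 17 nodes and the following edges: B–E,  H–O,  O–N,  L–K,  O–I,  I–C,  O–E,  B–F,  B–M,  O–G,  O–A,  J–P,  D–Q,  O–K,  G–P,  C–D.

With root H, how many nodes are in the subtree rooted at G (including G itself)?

G's subtree: {G, P, J}, size 3.

3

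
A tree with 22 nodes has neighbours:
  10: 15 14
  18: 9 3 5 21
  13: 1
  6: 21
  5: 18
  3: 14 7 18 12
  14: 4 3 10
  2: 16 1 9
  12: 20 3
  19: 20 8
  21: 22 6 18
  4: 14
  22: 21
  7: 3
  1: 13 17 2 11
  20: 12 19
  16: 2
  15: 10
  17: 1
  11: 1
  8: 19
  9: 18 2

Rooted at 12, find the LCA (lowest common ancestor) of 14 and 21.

Ancestors of 14 (toward the root): 14, 3, 12.
Ancestors of 21: 21, 18, 3, 12.
The deepest node appearing in both lists is 3.

3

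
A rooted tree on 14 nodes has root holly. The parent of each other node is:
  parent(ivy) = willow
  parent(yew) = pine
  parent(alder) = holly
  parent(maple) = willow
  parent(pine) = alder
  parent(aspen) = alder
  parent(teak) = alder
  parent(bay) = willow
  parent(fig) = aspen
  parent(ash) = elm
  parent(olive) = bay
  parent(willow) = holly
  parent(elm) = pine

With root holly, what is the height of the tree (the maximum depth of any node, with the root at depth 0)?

ash sits deepest: holly – alder – pine – elm – ash — 4 edges from the root.

4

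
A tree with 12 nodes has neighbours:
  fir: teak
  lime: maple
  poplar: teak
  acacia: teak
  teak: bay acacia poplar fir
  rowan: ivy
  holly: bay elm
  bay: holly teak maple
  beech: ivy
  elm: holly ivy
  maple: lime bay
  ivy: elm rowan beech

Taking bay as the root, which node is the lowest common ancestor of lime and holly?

bay

Ancestors of lime (toward the root): lime, maple, bay.
Ancestors of holly: holly, bay.
The deepest node appearing in both lists is bay.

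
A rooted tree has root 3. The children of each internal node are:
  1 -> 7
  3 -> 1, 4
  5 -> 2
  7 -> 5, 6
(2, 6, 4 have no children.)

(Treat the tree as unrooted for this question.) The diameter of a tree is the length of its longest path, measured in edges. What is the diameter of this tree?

5

A longest path is 2 – 5 – 7 – 1 – 3 – 4, with 5 edges.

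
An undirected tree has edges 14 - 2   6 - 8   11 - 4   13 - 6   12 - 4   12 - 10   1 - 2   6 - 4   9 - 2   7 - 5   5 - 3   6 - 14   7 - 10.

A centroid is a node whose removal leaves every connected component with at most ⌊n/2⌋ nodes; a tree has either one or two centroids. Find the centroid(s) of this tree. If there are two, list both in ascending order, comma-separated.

If 6 is removed the pieces have sizes 7, 4, 1, 1, all ≤ ⌊14/2⌋ = 7.
4 is adjacent to 6 and is also a centroid (the largest component after removing it is likewise 7).

4, 6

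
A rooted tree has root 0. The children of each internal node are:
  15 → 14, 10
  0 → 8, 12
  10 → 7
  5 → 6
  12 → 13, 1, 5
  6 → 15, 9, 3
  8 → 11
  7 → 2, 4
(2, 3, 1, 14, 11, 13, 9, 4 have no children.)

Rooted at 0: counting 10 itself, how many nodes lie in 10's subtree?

4

The subtree rooted at 10 contains: 10, 7, 2, 4 — 4 nodes.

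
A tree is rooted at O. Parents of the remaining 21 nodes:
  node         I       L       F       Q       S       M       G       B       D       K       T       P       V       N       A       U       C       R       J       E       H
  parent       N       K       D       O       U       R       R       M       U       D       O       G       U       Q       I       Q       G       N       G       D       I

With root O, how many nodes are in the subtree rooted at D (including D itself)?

5

D's subtree: {D, K, E, F, L}, size 5.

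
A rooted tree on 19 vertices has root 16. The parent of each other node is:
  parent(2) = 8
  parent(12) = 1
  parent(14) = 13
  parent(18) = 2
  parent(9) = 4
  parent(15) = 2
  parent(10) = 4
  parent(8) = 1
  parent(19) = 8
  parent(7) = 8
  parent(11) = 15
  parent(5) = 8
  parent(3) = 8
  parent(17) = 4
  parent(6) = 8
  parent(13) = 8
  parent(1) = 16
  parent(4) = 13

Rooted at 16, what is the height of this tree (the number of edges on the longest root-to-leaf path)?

A deepest node is 9, reached by 16-1-8-13-4-9.
That path has 5 edges, so the height is 5.

5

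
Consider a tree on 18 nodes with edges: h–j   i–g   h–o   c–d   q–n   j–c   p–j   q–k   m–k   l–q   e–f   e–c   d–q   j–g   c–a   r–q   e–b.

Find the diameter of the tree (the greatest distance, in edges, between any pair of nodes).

7

BFS from o reaches m last, at distance 7; BFS from m confirms no node is farther.
Path: o - h - j - c - d - q - k - m.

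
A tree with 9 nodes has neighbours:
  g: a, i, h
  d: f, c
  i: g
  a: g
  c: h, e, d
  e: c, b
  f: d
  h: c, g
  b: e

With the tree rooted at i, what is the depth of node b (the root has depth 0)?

5

i – g – h – c – e – b — 5 edges.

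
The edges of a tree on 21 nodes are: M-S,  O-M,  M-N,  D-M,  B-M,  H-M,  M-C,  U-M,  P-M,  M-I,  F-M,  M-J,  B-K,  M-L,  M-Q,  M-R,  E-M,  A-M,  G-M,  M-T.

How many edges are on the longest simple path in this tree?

3

BFS from K reaches P last, at distance 3; BFS from P confirms no node is farther.
Path: K – B – M – P.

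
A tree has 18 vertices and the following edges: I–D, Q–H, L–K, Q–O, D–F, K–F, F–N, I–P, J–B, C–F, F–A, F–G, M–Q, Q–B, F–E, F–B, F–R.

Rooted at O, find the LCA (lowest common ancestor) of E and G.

F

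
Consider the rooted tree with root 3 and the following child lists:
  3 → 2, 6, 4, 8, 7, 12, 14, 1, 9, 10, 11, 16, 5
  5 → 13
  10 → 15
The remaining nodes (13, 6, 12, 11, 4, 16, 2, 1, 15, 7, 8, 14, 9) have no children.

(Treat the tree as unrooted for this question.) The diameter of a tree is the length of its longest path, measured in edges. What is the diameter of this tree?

4

Starting from 15, a farthest node is 13 at distance 4.
One longest path: 15 - 10 - 3 - 5 - 13.
So the diameter is 4.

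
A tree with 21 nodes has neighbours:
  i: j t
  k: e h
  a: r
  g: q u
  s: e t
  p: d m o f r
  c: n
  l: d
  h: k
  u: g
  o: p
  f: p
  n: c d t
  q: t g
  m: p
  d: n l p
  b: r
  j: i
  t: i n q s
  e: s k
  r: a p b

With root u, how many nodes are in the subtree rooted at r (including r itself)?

3

The subtree rooted at r contains: r, a, b — 3 nodes.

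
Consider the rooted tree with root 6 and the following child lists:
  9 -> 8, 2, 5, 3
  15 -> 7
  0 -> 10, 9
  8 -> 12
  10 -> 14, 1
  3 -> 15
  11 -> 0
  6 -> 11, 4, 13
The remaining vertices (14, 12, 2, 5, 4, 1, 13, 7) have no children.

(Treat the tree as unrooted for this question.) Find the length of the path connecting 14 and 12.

5

14–10–0–9–8–12: 5 edges.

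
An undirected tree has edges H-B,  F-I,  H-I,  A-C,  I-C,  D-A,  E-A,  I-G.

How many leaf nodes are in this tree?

Degree-1 nodes: B, D, E, F, G — 5 of them.

5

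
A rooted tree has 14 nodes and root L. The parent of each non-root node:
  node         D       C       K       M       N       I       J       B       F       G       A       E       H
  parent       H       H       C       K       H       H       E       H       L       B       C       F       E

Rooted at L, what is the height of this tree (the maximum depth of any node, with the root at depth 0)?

A deepest node is M, reached by L → F → E → H → C → K → M.
That path has 6 edges, so the height is 6.

6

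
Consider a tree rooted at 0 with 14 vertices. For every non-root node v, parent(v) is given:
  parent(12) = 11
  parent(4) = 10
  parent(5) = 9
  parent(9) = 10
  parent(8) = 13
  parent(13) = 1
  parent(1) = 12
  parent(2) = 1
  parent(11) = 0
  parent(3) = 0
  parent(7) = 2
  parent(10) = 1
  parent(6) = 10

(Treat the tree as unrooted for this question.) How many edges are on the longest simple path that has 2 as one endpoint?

5

The node farthest from 2 is 3, via 2 – 1 – 12 – 11 – 0 – 3 — 5 edges.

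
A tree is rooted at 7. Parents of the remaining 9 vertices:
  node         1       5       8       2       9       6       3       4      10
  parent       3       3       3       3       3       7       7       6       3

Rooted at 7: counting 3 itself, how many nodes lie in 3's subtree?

7

Descendants of 3 (including itself): 3, 5, 2, 10, 9, 1, 8. That's 7.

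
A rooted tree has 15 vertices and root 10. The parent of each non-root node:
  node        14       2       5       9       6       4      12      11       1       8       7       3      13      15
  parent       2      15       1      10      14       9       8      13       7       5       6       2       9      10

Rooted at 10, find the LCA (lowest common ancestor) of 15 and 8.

15's ancestor chain is 15, 10 and 8's is 8, 5, 1, 7, 6, 14, 2, 15, 10; they first meet at 15.

15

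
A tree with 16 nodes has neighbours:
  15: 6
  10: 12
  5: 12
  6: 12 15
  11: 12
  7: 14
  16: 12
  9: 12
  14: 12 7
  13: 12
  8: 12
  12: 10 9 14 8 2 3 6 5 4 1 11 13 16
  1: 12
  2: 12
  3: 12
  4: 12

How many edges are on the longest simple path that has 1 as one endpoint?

The node farthest from 1 is 15 (7 also at distance 3), via 1-12-6-15 — 3 edges.

3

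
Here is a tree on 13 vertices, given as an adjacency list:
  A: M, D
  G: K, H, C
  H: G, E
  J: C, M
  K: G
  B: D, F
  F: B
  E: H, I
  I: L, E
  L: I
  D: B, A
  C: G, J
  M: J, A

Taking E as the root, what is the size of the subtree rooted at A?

4

Descendants of A (including itself): A, D, B, F. That's 4.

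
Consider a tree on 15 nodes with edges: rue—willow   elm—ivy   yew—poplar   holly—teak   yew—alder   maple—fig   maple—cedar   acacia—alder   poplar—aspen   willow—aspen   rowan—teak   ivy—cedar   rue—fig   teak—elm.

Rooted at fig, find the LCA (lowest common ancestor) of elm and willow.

fig

Path elm→root: elm ivy cedar maple fig; path willow→root: willow rue fig.
First common node: fig.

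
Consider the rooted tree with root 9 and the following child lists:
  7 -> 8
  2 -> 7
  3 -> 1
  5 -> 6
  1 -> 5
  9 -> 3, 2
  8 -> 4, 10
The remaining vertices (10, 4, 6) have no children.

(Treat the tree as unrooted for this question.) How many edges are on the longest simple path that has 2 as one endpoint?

5

Distances from 2 peak at 5, attained at 6.
2 – 9 – 3 – 1 – 5 – 6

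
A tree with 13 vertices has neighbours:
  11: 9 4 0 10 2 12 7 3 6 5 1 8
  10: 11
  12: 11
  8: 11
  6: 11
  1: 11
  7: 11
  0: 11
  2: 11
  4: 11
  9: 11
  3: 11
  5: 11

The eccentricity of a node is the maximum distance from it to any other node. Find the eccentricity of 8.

2

The node farthest from 8 is 0 (5, 1, 7, 12, 6, 10, 3, 4, 9, 2 also at distance 2), via 8 – 11 – 0 — 2 edges.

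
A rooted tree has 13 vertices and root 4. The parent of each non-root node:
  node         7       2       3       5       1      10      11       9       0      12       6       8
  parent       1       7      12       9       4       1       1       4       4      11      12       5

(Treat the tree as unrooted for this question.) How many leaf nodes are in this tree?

The leaves are 0, 2, 3, 6, 8, 10.
That is 6 leaves.

6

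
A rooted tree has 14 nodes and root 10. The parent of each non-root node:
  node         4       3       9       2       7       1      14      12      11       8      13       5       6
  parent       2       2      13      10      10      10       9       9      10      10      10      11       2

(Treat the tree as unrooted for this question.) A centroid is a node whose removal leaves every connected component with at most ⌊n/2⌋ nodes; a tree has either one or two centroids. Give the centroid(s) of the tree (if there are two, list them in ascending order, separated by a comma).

10

If 10 is removed the pieces have sizes 4, 4, 2, 1, 1, 1, all ≤ ⌊14/2⌋ = 7.
No neighbour of 10 does as well, so 10 is the unique centroid.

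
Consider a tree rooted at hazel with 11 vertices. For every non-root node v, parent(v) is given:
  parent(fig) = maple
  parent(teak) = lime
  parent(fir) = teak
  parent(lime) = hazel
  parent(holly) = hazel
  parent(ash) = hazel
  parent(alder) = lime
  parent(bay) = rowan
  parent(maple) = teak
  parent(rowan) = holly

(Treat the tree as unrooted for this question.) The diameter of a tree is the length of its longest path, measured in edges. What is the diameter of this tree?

7

Starting from bay, a farthest node is fig at distance 7.
One longest path: bay-rowan-holly-hazel-lime-teak-maple-fig.
So the diameter is 7.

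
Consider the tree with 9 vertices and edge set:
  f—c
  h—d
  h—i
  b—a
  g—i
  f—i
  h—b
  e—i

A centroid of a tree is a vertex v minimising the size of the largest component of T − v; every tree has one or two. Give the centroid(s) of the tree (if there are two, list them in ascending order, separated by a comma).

i

Removing i splits the tree into components of sizes 4, 2, 1, 1; the largest is 4 ≤ ⌊9/2⌋ = 4.
Every other node leaves some component of size > 4, so the centroid is unique.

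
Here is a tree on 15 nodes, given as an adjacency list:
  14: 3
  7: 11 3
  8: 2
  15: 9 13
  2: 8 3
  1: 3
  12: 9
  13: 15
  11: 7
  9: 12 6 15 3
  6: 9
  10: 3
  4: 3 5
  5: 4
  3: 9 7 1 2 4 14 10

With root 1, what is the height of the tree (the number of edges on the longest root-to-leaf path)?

4

A deepest node is 13, reached by 1 → 3 → 9 → 15 → 13.
That path has 4 edges, so the height is 4.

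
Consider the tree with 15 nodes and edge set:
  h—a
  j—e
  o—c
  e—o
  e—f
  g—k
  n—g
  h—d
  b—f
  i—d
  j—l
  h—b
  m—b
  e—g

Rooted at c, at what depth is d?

6

Path from c to d: c → o → e → f → b → h → d, which has 6 edges.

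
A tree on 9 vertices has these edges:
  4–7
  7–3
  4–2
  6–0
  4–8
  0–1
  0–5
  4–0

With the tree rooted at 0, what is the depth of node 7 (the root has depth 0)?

2

0 – 4 – 7 — 2 edges.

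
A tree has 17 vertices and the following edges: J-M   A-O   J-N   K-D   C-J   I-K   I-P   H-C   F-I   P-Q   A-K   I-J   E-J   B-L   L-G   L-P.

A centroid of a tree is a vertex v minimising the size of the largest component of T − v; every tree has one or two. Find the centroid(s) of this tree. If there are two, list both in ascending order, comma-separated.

I

If I is removed the pieces have sizes 6, 5, 4, 1, all ≤ ⌊17/2⌋ = 8.
No neighbour of I does as well, so I is the unique centroid.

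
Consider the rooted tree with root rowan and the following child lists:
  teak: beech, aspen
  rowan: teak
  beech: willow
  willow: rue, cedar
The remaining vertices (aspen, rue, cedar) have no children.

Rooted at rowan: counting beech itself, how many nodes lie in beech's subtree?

4

beech's subtree: {beech, willow, rue, cedar}, size 4.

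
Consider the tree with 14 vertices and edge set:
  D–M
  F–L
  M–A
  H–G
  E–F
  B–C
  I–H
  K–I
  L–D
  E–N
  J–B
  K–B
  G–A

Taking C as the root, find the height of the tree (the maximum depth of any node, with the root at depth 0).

12

The longest root-to-leaf path is C-B-K-I-H-G-A-M-D-L-F-E-N (12 edges).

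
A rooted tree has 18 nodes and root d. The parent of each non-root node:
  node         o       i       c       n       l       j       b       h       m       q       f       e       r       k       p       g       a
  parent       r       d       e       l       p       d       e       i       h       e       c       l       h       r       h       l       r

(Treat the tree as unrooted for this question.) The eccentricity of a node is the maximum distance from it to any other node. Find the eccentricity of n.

6

The node farthest from n is j, via n – l – p – h – i – d – j — 6 edges.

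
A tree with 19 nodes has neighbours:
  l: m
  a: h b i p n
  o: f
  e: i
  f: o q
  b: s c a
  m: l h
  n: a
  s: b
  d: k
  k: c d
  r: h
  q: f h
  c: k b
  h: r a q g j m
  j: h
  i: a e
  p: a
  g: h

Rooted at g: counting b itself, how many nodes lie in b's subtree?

b's subtree: {b, c, s, k, d}, size 5.

5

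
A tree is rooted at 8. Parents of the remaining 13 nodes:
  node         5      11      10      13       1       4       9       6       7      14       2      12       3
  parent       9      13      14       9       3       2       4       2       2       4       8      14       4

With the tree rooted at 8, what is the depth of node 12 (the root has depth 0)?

4

8–2–4–14–12 — 4 edges.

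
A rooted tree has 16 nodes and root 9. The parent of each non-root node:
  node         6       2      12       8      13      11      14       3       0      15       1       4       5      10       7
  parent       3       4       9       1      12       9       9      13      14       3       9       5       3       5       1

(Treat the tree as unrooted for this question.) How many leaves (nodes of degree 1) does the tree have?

Exactly 8 nodes have a single neighbour: 0, 2, 6, 7, 8, 10, 11, 15.

8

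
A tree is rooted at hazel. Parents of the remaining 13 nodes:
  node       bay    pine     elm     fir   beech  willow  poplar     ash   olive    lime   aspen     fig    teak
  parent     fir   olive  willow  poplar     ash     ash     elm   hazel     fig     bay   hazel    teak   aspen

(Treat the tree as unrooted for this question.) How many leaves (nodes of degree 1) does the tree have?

3

The leaves are beech, lime, pine.
That is 3 leaves.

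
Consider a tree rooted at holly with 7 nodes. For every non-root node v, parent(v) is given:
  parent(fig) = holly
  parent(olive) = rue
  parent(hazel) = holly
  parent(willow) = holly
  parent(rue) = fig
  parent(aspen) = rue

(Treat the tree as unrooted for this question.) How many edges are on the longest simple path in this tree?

A longest path is olive – rue – fig – holly – willow, with 4 edges.

4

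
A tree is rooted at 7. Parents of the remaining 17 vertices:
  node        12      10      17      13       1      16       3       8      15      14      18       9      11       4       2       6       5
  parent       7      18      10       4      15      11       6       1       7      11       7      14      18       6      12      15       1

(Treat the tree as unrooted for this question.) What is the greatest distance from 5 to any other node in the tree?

7

The node farthest from 5 is 9, via 5-1-15-7-18-11-14-9 — 7 edges.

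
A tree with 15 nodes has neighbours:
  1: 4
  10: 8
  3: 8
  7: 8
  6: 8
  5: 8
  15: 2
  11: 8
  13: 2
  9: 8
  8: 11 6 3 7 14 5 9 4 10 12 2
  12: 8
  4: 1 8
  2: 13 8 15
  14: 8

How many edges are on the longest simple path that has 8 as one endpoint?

The node farthest from 8 is 15 (13, 1 also at distance 2), via 8-2-15 — 2 edges.

2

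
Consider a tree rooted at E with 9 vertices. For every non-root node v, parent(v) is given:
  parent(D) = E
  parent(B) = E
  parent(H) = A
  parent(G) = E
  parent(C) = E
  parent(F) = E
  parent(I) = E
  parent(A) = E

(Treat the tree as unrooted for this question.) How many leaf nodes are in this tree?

Exactly 7 nodes have a single neighbour: B, C, D, F, G, H, I.

7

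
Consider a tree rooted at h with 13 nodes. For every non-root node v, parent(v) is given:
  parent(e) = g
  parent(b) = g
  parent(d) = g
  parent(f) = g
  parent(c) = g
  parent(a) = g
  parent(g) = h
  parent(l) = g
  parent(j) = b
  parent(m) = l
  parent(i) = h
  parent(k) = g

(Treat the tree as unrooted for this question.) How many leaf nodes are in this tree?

Exactly 9 nodes have a single neighbour: a, c, d, e, f, i, j, k, m.

9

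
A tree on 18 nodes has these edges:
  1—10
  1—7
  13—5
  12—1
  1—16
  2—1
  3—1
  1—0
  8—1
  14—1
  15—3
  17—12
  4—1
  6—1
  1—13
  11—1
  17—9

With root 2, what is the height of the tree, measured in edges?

The longest root-to-leaf path is 2 – 1 – 12 – 17 – 9 (4 edges).

4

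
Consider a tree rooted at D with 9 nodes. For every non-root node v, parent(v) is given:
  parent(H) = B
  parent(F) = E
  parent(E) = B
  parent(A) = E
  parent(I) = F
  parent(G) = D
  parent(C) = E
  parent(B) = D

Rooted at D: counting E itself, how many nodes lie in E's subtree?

The subtree rooted at E contains: E, F, C, A, I — 5 nodes.

5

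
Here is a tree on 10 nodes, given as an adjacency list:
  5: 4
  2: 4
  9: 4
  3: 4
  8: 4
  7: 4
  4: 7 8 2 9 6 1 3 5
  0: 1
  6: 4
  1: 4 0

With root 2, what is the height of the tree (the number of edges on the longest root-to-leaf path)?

The longest root-to-leaf path is 2 → 4 → 1 → 0 (3 edges).

3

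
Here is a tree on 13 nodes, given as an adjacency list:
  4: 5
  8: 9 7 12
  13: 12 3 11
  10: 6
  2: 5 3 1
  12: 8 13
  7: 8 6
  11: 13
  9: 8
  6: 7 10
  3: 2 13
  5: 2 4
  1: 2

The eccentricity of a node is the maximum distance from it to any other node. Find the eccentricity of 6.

8

The node farthest from 6 is 4, via 6-7-8-12-13-3-2-5-4 — 8 edges.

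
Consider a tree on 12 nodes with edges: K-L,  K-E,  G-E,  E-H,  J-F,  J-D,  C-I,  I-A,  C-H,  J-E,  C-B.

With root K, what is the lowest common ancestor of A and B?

C

Ancestors of A (toward the root): A, I, C, H, E, K.
Ancestors of B: B, C, H, E, K.
The deepest node appearing in both lists is C.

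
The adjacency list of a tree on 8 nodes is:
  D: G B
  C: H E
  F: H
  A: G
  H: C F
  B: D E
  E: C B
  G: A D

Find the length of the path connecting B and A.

3

Walking from B: B - D - G - A. Length 3.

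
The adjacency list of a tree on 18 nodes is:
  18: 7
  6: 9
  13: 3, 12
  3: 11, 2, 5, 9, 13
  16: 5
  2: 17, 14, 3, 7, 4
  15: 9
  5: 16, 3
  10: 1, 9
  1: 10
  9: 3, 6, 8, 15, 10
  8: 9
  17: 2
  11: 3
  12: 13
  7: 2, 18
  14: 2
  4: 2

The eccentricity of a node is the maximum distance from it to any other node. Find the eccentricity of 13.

The node farthest from 13 is 18 (1 also at distance 4), via 13-3-2-7-18 — 4 edges.

4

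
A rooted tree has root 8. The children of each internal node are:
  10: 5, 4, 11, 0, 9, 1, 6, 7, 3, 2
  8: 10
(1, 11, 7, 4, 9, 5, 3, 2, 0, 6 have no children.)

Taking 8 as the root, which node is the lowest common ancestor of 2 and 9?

2's ancestor chain is 2, 10, 8 and 9's is 9, 10, 8; they first meet at 10.

10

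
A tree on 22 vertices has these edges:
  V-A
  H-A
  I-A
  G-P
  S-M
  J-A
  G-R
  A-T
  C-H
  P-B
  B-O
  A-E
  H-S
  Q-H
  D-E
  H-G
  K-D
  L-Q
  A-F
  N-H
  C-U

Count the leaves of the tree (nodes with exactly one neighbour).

The leaves are F, I, J, K, L, M, N, O, R, T, U, V.
That is 12 leaves.

12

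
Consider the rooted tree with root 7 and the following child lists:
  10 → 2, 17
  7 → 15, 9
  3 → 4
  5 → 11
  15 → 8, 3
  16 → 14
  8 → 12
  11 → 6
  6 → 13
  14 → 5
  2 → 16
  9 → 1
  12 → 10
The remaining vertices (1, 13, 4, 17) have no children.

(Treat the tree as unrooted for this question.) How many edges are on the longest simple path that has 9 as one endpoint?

A farthest node from 9 is 13.
The path 9–7–15–8–12–10–2–16–14–5–11–6–13 has 12 edges.

12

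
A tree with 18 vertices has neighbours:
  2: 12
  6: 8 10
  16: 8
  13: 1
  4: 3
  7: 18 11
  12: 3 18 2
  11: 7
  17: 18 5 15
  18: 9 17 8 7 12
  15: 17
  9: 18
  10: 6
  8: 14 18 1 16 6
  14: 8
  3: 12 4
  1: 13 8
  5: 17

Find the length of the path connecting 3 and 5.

Walking from 3: 3 - 12 - 18 - 17 - 5. Length 4.

4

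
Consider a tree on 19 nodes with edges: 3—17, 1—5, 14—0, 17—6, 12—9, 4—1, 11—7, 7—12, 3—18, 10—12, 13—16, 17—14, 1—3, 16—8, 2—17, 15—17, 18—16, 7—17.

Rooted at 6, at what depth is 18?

6–17–3–18 — 3 edges.

3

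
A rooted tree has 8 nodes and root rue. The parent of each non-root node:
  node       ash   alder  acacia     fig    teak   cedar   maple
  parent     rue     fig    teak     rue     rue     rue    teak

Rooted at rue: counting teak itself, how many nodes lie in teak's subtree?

3

The subtree rooted at teak contains: teak, acacia, maple — 3 nodes.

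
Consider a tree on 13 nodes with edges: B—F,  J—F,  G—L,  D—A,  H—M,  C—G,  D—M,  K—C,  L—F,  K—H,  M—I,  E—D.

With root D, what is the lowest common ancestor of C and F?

C's ancestor chain is C, K, H, M, D and F's is F, L, G, C, K, H, M, D; they first meet at C.

C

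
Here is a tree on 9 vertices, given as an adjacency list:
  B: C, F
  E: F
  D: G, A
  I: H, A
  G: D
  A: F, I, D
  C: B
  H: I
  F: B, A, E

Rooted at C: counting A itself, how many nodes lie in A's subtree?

5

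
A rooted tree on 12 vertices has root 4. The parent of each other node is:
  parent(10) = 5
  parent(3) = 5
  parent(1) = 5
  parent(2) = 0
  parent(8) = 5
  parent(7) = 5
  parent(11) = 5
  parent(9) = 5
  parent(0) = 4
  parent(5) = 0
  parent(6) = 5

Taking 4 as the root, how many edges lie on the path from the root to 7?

3

Path from 4 to 7: 4–0–5–7, which has 3 edges.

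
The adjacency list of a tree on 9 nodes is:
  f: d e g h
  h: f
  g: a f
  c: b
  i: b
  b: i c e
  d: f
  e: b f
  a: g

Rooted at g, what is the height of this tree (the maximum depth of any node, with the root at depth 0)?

c sits deepest: g–f–e–b–c — 4 edges from the root.

4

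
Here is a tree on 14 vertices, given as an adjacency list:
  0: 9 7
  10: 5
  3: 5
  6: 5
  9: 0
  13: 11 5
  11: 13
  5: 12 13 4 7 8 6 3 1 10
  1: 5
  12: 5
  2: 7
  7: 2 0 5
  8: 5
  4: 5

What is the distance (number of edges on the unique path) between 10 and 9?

4

Walking from 10: 10 – 5 – 7 – 0 – 9. Length 4.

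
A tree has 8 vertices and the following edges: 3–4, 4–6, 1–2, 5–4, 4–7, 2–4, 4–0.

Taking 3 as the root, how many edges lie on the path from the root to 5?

Path from 3 to 5: 3 – 4 – 5, which has 2 edges.

2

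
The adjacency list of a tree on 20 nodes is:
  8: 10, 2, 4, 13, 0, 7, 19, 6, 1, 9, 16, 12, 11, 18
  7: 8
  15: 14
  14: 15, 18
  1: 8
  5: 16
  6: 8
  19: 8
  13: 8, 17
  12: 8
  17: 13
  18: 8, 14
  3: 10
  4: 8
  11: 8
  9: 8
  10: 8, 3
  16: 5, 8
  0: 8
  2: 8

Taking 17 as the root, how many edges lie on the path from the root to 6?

Climbing from 6 to the root: 6–8–13–17. That's 3 steps.

3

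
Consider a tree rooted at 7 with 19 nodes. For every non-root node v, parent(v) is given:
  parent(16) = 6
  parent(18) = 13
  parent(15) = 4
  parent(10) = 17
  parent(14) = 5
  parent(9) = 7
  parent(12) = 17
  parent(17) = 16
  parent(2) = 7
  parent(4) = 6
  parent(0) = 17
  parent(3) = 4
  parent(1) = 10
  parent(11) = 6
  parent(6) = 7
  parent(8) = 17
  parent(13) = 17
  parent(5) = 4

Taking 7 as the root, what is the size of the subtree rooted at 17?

Descendants of 17 (including itself): 17, 13, 10, 8, 0, 12, 18, 1. That's 8.

8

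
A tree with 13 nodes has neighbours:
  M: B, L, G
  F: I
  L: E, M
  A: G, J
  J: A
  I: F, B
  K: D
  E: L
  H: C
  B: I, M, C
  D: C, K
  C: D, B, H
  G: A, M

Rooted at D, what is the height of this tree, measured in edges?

J sits deepest: D-C-B-M-G-A-J — 6 edges from the root.

6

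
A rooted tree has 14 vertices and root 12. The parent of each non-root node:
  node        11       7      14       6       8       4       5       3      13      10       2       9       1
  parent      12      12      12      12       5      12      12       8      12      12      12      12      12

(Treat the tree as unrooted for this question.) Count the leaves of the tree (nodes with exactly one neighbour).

The leaves are 1, 2, 3, 4, 6, 7, 9, 10, 11, 13, 14.
That is 11 leaves.

11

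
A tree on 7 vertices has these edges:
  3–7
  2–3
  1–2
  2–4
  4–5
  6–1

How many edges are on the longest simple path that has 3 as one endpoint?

3

The node farthest from 3 is 6 (5 also at distance 3), via 3–2–1–6 — 3 edges.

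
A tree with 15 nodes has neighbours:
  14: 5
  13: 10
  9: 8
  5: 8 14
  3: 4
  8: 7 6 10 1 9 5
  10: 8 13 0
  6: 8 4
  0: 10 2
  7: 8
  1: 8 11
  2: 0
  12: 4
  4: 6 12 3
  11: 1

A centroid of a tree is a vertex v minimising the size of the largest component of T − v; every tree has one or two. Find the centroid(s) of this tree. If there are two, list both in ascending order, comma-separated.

8

If 8 is removed the pieces have sizes 4, 4, 2, 2, 1, 1, all ≤ ⌊15/2⌋ = 7.
Every other node leaves some component of size > 7, so the centroid is unique.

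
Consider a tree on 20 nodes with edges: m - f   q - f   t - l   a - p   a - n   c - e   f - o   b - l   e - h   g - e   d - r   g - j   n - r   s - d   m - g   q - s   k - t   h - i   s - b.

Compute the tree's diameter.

12

A longest path is i-h-e-g-m-f-q-s-d-r-n-a-p, with 12 edges.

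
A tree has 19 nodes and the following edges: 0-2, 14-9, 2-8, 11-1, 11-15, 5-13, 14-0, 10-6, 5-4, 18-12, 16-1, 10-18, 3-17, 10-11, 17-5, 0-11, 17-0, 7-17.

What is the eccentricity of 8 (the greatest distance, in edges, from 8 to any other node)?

6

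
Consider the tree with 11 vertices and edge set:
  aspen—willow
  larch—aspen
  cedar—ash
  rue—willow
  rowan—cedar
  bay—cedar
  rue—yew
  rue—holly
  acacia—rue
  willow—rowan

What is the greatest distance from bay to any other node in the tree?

5

Distances from bay peak at 5, attained at holly (yew, larch, acacia also at distance 5).
bay–cedar–rowan–willow–rue–holly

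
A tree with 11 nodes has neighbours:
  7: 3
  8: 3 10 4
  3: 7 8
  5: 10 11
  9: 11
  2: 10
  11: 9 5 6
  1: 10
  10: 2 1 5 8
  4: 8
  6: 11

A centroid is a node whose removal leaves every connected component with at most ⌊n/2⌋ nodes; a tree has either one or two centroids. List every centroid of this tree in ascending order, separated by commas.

10

If 10 is removed the pieces have sizes 4, 4, 1, 1, all ≤ ⌊11/2⌋ = 5.
Every other node leaves some component of size > 5, so the centroid is unique.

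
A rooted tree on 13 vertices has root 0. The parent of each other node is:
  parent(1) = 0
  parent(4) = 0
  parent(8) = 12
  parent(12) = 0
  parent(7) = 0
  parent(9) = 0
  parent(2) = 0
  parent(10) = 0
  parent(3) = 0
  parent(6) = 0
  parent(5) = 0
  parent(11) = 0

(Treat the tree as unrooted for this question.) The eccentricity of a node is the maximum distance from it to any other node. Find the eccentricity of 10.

Distances from 10 peak at 3, attained at 8.
10 – 0 – 12 – 8

3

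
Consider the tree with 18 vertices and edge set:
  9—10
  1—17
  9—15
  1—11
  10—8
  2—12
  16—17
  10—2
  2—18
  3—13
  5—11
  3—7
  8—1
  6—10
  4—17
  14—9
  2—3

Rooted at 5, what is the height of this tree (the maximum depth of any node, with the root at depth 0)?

7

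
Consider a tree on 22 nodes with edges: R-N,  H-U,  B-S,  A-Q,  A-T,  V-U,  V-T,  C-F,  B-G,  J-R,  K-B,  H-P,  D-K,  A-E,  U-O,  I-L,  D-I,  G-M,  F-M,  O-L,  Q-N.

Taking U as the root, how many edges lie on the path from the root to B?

U → O → L → I → D → K → B — 6 edges.

6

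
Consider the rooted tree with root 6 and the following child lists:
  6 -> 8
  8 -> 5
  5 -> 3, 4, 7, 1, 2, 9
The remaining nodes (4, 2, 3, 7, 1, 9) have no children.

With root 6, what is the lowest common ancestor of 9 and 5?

Path 9→root: 9 5 8 6; path 5→root: 5 8 6.
First common node: 5.

5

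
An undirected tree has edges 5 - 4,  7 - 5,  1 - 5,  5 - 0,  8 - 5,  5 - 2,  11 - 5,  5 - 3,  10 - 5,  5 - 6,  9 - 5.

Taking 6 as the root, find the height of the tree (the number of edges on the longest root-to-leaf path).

2

A deepest node is 1, reached by 6–5–1.
That path has 2 edges, so the height is 2.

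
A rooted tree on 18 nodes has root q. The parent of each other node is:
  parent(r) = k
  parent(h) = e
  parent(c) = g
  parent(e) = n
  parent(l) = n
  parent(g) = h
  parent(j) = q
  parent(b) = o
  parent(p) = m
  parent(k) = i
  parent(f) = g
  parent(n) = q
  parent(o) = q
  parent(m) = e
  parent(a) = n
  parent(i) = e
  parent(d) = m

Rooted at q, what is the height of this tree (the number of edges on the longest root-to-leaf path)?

A deepest node is c, reached by q – n – e – h – g – c.
That path has 5 edges, so the height is 5.

5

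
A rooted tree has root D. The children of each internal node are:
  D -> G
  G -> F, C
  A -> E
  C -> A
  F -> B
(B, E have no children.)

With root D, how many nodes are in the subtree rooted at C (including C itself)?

The subtree rooted at C contains: C, A, E — 3 nodes.

3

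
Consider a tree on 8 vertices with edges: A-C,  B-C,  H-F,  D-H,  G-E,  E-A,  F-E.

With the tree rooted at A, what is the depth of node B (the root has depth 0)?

2

Path from A to B: A → C → B, which has 2 edges.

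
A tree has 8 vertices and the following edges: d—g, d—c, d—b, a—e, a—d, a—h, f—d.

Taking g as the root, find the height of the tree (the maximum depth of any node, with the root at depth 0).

h sits deepest: g – d – a – h — 3 edges from the root.

3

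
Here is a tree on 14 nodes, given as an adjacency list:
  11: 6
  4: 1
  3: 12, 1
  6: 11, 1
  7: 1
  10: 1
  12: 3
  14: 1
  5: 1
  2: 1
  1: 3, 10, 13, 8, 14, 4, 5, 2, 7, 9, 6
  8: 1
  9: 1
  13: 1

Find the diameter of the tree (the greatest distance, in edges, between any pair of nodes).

4

BFS from 12 reaches 11 last, at distance 4; BFS from 11 confirms no node is farther.
Path: 12 – 3 – 1 – 6 – 11.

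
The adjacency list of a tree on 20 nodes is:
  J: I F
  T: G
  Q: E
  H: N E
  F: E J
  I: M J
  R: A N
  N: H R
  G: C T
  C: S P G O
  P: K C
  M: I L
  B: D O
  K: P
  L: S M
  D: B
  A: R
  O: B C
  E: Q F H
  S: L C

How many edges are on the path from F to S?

F - J - I - M - L - S: 5 edges.

5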